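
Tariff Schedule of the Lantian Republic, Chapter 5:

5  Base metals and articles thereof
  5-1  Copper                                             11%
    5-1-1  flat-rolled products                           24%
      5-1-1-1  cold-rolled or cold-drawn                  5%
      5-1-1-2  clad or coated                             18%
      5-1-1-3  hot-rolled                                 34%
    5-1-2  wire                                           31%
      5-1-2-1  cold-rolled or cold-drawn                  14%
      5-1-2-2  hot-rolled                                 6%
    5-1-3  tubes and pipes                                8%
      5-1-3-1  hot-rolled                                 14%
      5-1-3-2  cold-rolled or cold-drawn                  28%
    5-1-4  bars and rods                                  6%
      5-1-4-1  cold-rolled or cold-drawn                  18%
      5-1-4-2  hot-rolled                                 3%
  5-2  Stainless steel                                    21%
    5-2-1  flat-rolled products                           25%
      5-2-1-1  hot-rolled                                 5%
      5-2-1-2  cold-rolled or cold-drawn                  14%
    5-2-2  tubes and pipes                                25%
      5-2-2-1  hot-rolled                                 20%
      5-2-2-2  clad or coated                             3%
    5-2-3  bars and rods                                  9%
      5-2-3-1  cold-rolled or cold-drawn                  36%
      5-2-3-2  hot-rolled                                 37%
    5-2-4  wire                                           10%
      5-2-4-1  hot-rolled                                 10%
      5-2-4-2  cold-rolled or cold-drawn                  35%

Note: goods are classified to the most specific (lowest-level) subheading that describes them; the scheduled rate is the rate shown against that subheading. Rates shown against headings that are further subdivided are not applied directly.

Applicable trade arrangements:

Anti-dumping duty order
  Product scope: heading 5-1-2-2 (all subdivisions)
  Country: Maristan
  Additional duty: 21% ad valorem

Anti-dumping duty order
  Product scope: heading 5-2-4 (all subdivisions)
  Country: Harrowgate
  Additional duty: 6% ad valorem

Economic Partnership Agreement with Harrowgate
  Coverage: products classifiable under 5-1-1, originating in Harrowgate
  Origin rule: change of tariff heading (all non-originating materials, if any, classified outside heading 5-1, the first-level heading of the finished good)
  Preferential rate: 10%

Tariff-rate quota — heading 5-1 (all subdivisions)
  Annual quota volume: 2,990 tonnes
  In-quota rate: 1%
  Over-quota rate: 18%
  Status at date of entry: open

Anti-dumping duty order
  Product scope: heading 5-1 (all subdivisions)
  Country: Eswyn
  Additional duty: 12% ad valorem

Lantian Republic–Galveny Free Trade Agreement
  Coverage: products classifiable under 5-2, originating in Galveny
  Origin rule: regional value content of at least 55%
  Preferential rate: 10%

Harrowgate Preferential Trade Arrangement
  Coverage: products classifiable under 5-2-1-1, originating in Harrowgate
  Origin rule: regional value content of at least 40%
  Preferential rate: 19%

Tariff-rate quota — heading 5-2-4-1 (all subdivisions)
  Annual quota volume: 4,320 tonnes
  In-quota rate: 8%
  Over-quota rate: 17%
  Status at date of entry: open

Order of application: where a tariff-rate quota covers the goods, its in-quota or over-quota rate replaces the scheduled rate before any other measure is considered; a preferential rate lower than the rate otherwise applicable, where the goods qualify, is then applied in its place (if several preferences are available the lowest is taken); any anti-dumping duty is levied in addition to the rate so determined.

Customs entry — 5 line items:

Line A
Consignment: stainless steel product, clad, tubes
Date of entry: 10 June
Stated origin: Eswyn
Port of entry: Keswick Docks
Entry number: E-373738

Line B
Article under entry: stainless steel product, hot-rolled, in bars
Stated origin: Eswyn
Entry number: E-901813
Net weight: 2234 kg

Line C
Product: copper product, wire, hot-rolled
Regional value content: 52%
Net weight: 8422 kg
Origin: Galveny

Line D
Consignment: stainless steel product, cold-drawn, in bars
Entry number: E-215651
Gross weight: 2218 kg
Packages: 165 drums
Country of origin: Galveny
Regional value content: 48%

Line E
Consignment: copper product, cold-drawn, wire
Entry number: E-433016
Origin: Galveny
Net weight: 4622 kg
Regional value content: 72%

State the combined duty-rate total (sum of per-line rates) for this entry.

78%

Line A: stainless steel → 5-2; tubes → 5-2-2; clad → 5-2-2-2. Scheduled 3%. No special measure applies. → 3%.
Line B: stainless steel → 5-2; in bars → 5-2-3; hot-rolled → 5-2-3-2. Scheduled 37%. No special measure applies. → 37%.
Line C: copper → 5-1; wire → 5-1-2; hot-rolled → 5-1-2-2. Scheduled 6%. quota on 5-1 open → in-quota 1%; Galveny agreement on 5-2: 5-1-2-2 not covered. → 1%.
Line D: stainless steel → 5-2; in bars → 5-2-3; cold-drawn → 5-2-3-1. Scheduled 36%. Galveny agreement on 5-2: RVC < 55%. → 36%.
Line E: copper → 5-1; wire → 5-1-2; cold-drawn → 5-1-2-1. Scheduled 14%. quota on 5-1 open → in-quota 1%; Galveny agreement on 5-2: 5-1-2-1 not covered. → 1%.
Sum: 3% + 37% + 1% + 36% + 1% = 78%.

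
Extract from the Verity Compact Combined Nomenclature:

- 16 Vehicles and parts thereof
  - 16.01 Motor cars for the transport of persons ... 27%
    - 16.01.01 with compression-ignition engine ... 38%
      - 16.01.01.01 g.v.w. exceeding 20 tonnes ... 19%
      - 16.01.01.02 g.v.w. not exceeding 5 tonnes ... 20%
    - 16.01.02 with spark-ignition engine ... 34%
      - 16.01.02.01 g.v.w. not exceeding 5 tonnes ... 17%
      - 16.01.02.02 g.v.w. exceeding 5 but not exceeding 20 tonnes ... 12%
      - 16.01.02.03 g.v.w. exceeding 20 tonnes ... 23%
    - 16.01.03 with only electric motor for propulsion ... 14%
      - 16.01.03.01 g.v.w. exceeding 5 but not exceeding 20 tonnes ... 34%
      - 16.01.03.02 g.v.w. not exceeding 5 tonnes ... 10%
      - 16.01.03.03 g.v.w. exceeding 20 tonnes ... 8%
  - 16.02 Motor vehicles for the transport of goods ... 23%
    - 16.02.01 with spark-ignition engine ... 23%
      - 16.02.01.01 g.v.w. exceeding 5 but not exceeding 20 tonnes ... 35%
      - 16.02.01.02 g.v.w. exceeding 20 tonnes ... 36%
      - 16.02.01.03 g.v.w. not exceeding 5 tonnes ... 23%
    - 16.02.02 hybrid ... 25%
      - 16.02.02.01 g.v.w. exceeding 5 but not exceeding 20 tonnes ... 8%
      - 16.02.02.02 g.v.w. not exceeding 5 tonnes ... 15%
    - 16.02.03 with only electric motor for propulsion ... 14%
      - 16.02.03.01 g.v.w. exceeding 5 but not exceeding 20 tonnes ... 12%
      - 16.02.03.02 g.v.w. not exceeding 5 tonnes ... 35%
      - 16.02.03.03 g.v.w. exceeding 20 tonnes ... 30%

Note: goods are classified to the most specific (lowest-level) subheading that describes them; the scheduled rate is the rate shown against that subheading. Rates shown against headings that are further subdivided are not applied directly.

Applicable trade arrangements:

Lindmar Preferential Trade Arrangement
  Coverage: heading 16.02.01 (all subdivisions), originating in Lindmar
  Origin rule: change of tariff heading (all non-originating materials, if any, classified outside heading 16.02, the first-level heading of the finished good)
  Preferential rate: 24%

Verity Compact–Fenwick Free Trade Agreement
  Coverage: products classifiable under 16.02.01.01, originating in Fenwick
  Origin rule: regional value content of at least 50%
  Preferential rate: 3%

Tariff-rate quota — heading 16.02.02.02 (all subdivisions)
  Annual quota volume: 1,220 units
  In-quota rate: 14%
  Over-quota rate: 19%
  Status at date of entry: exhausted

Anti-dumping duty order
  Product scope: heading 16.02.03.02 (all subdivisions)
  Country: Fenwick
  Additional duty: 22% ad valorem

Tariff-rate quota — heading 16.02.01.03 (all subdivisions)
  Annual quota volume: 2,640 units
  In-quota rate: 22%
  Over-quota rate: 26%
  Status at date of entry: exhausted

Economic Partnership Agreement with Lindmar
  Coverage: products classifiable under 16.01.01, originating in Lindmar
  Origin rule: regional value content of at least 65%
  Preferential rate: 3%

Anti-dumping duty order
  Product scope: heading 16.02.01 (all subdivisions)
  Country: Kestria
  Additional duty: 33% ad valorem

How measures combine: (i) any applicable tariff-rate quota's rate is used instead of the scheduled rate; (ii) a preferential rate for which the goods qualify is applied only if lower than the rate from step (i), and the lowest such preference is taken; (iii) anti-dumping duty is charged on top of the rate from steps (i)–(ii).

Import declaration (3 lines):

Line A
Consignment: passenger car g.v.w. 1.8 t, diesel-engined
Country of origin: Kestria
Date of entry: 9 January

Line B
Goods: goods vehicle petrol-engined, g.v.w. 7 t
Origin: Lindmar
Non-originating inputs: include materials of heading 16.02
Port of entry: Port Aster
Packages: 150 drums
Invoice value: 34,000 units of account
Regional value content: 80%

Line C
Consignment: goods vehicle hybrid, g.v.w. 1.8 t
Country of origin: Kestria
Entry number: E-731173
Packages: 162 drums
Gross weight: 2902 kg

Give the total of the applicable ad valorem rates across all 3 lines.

74%

Line A: passenger car → 16.01; diesel-engined → 16.01.01; g.v.w. 1.8 t → 16.01.01.02. Scheduled 20%. No special measure applies. → 20%.
Line B: goods vehicle → 16.02; petrol-engined → 16.02.01; g.v.w. 7 t → 16.02.01.01. Scheduled 35%. Lindmar agreement on 16.02.01: CTH not met; Lindmar agreement on 16.01.01: 16.02.01.01 not covered. → 35%.
Line C: goods vehicle → 16.02; hybrid → 16.02.02; g.v.w. 1.8 t → 16.02.02.02. Scheduled 15%. quota on 16.02.02.02 exhausted → over-quota 19%. → 19%.
Sum: 20% + 35% + 19% = 74%.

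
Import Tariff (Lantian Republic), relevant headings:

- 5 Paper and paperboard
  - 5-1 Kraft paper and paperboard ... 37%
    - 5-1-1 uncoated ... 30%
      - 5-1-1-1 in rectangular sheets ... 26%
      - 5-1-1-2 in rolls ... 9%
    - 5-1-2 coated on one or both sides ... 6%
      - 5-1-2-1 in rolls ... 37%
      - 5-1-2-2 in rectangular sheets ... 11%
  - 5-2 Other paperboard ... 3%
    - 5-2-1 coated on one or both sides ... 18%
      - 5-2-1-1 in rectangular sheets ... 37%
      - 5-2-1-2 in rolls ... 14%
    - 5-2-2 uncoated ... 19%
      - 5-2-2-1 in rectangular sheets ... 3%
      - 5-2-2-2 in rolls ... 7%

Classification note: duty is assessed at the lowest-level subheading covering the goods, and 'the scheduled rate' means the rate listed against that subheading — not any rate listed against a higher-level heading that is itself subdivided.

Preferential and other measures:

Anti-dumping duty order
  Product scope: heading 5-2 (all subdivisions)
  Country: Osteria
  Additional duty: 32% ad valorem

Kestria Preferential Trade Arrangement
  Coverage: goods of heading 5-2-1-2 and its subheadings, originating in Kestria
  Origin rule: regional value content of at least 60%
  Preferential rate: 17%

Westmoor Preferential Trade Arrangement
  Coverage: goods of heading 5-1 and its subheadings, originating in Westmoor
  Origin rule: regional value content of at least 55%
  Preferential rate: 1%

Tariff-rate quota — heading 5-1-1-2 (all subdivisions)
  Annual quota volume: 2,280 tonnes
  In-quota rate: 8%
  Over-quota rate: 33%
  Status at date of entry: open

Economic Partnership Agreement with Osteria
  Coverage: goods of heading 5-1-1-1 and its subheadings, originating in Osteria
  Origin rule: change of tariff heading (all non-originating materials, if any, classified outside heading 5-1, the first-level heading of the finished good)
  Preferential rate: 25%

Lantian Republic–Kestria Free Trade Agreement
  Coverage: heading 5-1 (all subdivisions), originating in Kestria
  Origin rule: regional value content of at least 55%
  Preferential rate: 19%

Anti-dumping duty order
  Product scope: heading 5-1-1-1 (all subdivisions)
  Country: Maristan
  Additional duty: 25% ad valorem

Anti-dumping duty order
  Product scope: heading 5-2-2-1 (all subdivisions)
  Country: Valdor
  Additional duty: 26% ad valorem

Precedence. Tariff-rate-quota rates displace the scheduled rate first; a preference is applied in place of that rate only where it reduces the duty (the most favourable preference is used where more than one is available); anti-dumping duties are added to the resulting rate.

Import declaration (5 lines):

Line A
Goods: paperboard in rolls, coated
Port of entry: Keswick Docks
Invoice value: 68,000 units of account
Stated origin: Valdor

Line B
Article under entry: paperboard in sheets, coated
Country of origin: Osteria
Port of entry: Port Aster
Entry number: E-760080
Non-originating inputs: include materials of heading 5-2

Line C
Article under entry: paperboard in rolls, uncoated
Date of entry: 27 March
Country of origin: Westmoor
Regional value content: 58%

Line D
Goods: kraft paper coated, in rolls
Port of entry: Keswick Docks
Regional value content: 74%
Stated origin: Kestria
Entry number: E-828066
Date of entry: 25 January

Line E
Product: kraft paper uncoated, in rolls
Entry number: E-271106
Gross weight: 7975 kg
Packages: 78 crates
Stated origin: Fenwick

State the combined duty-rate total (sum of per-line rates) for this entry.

117%

Line A: paperboard → 5-2; coated → 5-2-1; in rolls → 5-2-1-2. Scheduled 14%. No special measure applies. → 14%.
Line B: paperboard → 5-2; coated → 5-2-1; in sheets → 5-2-1-1. Scheduled 37%. Osteria agreement on 5-1-1-1: 5-2-1-1 not covered; anti-dumping (Osteria, 5-2): +32%; total 37% + 32% = 69%. → 69%.
Line C: paperboard → 5-2; uncoated → 5-2-2; in rolls → 5-2-2-2. Scheduled 7%. Westmoor agreement on 5-1: 5-2-2-2 not covered. → 7%.
Line D: kraft paper → 5-1; coated → 5-1-2; in rolls → 5-1-2-1. Scheduled 37%. Kestria agreement on 5-2-1-2: 5-1-2-1 not covered; Kestria agreement on 5-1: RVC ≥ 55% → 19% available; preferential 19%. → 19%.
Line E: kraft paper → 5-1; uncoated → 5-1-1; in rolls → 5-1-1-2. Scheduled 9%. quota on 5-1-1-2 open → in-quota 8%. → 8%.
Sum: 14% + 69% + 7% + 19% + 8% = 117%.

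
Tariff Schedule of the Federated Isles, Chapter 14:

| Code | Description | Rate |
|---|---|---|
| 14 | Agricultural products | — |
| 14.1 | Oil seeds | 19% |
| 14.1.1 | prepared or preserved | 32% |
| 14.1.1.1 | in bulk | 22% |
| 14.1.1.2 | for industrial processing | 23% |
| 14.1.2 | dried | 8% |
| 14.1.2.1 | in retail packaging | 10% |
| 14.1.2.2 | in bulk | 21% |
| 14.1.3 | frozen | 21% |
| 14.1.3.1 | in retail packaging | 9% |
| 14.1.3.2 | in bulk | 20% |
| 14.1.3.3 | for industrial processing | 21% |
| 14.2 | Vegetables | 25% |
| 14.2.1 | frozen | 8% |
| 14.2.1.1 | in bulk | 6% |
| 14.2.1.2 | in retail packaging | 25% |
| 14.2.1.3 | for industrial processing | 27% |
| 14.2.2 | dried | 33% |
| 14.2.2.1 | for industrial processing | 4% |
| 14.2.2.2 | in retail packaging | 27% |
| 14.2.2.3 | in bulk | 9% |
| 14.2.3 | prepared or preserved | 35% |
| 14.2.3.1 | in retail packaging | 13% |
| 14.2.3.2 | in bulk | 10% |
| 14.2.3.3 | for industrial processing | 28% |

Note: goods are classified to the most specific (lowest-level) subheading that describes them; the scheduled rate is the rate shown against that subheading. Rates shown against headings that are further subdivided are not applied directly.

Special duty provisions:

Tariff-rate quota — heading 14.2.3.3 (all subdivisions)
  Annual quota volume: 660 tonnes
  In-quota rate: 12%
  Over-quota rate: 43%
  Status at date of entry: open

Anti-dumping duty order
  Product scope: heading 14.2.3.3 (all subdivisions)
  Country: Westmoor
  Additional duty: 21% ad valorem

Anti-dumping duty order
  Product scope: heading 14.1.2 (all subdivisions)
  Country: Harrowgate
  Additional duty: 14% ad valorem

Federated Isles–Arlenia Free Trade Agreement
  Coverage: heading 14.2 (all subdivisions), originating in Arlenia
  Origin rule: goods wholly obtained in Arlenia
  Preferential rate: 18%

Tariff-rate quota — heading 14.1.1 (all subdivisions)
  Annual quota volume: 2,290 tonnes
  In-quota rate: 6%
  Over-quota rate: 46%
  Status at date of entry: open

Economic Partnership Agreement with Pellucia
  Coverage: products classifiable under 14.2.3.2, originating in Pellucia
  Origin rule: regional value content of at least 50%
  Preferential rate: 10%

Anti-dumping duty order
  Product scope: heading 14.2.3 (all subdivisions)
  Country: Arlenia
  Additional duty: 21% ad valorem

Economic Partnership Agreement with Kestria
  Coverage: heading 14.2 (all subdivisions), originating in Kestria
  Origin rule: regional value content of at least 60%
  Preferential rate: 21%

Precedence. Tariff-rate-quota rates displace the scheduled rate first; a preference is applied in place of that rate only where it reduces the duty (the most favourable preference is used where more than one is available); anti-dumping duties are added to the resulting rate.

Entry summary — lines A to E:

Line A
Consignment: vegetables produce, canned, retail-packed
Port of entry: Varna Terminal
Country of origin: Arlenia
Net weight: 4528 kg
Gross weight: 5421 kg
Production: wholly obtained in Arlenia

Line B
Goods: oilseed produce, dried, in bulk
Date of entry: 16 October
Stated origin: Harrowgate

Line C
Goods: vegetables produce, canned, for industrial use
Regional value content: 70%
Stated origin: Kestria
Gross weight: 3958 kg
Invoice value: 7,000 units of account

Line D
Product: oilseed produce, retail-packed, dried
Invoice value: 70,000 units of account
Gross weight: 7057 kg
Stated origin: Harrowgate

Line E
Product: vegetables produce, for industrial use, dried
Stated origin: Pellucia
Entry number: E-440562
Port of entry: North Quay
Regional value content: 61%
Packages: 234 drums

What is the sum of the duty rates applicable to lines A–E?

Line A: vegetables → 14.2; canned → 14.2.3; retail-packed → 14.2.3.1. Scheduled 13%. Arlenia agreement on 14.2: wholly obtained → 18% available; preference 18% not lower than 13% → no reduction; anti-dumping (Arlenia, 14.2.3): +21%; total 13% + 21% = 34%. → 34%.
Line B: oilseed → 14.1; dried → 14.1.2; in bulk → 14.1.2.2. Scheduled 21%. anti-dumping (Harrowgate, 14.1.2): +14%; total 21% + 14% = 35%. → 35%.
Line C: vegetables → 14.2; canned → 14.2.3; for industrial use → 14.2.3.3. Scheduled 28%. quota on 14.2.3.3 open → in-quota 12%; Kestria agreement on 14.2: RVC ≥ 60% → 21% available; preference 21% not lower than 12% → no reduction. → 12%.
Line D: oilseed → 14.1; dried → 14.1.2; retail-packed → 14.1.2.1. Scheduled 10%. anti-dumping (Harrowgate, 14.1.2): +14%; total 10% + 14% = 24%. → 24%.
Line E: vegetables → 14.2; dried → 14.2.2; for industrial use → 14.2.2.1. Scheduled 4%. Pellucia agreement on 14.2.3.2: 14.2.2.1 not covered. → 4%.
Sum: 34% + 35% + 12% + 24% + 4% = 109%.

109%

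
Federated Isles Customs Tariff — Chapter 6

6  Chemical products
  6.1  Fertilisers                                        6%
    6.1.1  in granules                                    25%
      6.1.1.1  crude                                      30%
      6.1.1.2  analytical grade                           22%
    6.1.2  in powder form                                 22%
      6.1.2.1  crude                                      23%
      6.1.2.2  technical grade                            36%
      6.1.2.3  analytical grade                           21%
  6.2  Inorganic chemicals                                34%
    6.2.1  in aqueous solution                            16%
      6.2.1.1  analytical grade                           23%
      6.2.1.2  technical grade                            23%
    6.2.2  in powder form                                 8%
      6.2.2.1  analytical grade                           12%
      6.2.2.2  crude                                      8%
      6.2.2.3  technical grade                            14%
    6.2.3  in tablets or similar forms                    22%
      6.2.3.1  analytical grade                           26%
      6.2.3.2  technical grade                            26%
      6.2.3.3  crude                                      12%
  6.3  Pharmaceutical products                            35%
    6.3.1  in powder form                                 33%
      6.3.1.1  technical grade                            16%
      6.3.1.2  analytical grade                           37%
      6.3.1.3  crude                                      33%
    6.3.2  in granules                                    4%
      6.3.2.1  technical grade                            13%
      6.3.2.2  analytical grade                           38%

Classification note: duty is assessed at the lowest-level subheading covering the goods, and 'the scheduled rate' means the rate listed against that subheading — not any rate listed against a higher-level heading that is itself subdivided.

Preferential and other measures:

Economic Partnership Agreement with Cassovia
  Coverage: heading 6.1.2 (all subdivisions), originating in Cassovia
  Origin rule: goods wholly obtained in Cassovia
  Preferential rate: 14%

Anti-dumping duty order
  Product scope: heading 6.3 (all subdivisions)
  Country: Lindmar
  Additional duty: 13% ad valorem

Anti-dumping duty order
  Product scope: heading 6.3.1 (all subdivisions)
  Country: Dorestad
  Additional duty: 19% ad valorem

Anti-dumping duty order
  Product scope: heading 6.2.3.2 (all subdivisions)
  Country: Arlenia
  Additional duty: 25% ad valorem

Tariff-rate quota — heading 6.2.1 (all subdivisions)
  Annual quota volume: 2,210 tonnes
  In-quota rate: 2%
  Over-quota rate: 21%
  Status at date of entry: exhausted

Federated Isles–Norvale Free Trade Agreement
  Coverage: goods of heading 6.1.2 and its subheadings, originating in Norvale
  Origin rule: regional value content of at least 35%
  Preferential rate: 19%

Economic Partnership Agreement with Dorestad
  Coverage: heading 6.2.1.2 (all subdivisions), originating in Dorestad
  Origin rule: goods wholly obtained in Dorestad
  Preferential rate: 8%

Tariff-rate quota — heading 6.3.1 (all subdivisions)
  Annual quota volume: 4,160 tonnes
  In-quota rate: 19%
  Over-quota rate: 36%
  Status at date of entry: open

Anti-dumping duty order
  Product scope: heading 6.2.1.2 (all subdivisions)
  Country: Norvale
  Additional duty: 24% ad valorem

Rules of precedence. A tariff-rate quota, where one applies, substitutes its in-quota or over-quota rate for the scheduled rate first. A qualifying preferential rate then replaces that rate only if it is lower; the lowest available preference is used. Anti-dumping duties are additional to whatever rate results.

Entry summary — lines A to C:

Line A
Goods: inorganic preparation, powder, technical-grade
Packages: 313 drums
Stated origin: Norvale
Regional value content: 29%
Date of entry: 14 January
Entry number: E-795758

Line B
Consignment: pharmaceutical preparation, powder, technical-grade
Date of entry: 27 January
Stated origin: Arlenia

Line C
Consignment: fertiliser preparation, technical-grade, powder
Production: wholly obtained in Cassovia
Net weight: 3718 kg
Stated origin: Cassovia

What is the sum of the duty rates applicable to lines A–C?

Line A: inorganic → 6.2; powder → 6.2.2; technical-grade → 6.2.2.3. Scheduled 14%. Norvale agreement on 6.1.2: 6.2.2.3 not covered. → 14%.
Line B: pharmaceutical → 6.3; powder → 6.3.1; technical-grade → 6.3.1.1. Scheduled 16%. quota on 6.3.1 open → in-quota 19%. → 19%.
Line C: fertiliser → 6.1; powder → 6.1.2; technical-grade → 6.1.2.2. Scheduled 36%. Cassovia agreement on 6.1.2: wholly obtained → 14% available; preferential 14%. → 14%.
Sum: 14% + 19% + 14% = 47%.

47%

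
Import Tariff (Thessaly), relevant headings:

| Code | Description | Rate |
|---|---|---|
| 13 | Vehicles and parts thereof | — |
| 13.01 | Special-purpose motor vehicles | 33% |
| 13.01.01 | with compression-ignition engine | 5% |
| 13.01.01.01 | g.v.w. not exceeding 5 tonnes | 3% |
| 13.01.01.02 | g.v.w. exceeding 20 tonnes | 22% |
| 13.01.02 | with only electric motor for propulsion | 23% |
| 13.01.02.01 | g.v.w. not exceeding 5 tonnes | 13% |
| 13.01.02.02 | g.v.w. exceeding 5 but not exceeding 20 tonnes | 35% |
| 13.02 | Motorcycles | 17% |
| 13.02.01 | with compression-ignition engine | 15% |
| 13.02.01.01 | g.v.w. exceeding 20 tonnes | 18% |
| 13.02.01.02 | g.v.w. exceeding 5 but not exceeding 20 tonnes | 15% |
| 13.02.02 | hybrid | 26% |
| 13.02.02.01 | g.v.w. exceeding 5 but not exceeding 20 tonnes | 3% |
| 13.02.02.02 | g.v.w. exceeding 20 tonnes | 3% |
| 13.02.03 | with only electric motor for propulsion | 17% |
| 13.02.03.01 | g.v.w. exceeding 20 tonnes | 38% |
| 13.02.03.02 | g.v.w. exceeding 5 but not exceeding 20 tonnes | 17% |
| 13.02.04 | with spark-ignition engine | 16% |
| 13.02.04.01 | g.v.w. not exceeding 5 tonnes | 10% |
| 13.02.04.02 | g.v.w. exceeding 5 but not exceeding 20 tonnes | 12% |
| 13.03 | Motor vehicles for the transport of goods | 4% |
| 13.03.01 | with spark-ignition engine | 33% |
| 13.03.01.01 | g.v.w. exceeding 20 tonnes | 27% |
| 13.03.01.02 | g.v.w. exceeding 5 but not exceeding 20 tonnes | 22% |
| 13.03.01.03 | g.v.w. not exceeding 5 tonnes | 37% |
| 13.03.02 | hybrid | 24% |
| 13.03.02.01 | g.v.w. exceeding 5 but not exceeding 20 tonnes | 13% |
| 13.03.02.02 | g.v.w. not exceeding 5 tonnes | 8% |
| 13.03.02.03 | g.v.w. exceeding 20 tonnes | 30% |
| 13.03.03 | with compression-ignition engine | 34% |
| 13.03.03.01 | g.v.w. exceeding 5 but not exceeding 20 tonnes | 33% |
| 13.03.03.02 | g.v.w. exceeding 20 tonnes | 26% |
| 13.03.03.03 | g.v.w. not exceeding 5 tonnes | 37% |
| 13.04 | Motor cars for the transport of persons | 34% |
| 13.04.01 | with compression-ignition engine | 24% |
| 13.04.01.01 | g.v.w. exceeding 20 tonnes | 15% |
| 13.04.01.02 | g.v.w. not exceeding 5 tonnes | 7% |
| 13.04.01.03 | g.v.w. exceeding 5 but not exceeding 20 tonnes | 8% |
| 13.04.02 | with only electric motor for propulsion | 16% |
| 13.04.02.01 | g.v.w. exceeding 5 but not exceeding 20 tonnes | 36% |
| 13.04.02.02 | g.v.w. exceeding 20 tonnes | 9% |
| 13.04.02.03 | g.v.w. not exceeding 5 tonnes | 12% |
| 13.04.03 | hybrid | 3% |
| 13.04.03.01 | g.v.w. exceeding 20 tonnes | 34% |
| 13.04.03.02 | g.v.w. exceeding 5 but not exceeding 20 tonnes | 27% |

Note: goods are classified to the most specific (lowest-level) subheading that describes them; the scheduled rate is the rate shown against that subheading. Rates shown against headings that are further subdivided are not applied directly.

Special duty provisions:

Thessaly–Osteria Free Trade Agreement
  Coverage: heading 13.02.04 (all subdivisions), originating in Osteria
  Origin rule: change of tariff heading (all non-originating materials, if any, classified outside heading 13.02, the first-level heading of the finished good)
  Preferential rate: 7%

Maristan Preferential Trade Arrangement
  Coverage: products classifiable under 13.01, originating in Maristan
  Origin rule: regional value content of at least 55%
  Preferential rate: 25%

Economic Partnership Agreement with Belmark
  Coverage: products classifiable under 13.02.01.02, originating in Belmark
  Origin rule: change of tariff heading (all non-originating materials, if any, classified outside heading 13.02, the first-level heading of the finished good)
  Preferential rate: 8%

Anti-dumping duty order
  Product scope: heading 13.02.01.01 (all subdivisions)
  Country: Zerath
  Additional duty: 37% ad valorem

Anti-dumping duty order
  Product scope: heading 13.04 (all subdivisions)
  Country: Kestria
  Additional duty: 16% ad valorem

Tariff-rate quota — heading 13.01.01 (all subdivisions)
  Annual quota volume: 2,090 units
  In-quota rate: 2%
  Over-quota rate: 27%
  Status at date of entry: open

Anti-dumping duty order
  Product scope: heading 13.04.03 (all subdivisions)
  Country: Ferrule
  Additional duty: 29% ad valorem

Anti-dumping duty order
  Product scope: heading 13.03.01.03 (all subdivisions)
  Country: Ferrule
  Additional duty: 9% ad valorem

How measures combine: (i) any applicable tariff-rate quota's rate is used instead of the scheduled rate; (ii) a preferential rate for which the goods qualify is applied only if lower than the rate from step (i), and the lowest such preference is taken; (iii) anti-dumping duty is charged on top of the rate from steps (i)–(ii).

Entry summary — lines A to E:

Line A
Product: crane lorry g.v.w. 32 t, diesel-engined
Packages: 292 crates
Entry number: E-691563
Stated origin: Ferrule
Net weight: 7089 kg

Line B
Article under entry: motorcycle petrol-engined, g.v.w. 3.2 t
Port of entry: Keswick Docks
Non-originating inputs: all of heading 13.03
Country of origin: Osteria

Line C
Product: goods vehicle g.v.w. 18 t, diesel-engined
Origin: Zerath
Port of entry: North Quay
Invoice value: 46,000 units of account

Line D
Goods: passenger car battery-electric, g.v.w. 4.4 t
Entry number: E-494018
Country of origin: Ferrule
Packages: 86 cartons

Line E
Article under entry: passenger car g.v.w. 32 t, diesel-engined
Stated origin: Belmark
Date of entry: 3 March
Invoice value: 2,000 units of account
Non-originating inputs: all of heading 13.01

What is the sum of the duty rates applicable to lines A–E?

69%

Line A: crane lorry → 13.01; diesel-engined → 13.01.01; g.v.w. 32 t → 13.01.01.02. Scheduled 22%. quota on 13.01.01 open → in-quota 2%. → 2%.
Line B: motorcycle → 13.02; petrol-engined → 13.02.04; g.v.w. 3.2 t → 13.02.04.01. Scheduled 10%. Osteria agreement on 13.02.04: CTH met → 7% available; preferential 7%. → 7%.
Line C: goods vehicle → 13.03; diesel-engined → 13.03.03; g.v.w. 18 t → 13.03.03.01. Scheduled 33%. No special measure applies. → 33%.
Line D: passenger car → 13.04; battery-electric → 13.04.02; g.v.w. 4.4 t → 13.04.02.03. Scheduled 12%. No special measure applies. → 12%.
Line E: passenger car → 13.04; diesel-engined → 13.04.01; g.v.w. 32 t → 13.04.01.01. Scheduled 15%. Belmark agreement on 13.02.01.02: 13.04.01.01 not covered. → 15%.
Sum: 2% + 7% + 33% + 12% + 15% = 69%.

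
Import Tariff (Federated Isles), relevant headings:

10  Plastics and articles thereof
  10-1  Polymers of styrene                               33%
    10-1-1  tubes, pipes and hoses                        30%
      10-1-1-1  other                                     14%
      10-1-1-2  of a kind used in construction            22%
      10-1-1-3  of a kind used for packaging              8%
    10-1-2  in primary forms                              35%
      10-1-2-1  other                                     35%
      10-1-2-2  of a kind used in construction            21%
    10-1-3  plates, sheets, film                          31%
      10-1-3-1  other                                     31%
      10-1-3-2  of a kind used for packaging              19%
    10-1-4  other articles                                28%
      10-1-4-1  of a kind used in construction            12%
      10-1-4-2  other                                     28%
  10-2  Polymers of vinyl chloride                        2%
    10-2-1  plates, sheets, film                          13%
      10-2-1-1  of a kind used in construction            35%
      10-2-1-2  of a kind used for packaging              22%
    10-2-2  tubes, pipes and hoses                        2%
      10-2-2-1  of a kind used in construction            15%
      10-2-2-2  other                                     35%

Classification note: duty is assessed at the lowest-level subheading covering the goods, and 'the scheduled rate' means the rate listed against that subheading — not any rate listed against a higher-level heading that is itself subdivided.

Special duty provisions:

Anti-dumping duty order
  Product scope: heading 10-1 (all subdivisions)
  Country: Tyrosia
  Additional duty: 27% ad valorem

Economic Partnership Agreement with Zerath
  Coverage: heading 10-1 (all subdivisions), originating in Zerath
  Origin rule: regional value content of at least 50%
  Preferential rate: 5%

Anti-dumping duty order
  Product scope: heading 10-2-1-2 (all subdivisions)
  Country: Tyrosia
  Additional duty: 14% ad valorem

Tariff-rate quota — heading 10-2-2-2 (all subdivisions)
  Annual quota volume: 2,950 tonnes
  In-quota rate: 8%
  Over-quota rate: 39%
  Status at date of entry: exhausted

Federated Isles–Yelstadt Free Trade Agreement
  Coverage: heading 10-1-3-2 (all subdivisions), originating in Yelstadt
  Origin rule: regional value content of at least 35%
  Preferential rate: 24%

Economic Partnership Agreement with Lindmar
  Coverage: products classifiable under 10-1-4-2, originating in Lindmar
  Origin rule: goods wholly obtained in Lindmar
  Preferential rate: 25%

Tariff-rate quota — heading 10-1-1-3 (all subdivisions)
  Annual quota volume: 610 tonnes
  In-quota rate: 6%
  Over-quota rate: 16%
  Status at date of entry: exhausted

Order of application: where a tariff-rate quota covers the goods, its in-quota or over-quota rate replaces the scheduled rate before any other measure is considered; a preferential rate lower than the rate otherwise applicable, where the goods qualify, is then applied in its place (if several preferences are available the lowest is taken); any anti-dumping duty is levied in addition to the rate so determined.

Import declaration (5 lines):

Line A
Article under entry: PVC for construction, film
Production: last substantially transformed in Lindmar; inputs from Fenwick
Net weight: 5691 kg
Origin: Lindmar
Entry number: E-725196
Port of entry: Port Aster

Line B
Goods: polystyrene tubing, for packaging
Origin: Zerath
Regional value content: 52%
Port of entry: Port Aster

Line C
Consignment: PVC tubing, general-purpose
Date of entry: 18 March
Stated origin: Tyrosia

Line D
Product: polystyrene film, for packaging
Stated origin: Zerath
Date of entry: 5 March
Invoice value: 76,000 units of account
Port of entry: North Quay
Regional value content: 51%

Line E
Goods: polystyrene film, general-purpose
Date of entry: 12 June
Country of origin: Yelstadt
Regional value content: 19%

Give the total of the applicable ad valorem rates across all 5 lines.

Line A: PVC → 10-2; film → 10-2-1; for construction → 10-2-1-1. Scheduled 35%. Lindmar agreement on 10-1-4-2: 10-2-1-1 not covered. → 35%.
Line B: polystyrene → 10-1; tubing → 10-1-1; for packaging → 10-1-1-3. Scheduled 8%. quota on 10-1-1-3 exhausted → over-quota 16%; Zerath agreement on 10-1: RVC ≥ 50% → 5% available; preferential 5%. → 5%.
Line C: PVC → 10-2; tubing → 10-2-2; general-purpose → 10-2-2-2. Scheduled 35%. quota on 10-2-2-2 exhausted → over-quota 39%. → 39%.
Line D: polystyrene → 10-1; film → 10-1-3; for packaging → 10-1-3-2. Scheduled 19%. Zerath agreement on 10-1: RVC ≥ 50% → 5% available; preferential 5%. → 5%.
Line E: polystyrene → 10-1; film → 10-1-3; general-purpose → 10-1-3-1. Scheduled 31%. Yelstadt agreement on 10-1-3-2: 10-1-3-1 not covered. → 31%.
Sum: 35% + 5% + 39% + 5% + 31% = 115%.

115%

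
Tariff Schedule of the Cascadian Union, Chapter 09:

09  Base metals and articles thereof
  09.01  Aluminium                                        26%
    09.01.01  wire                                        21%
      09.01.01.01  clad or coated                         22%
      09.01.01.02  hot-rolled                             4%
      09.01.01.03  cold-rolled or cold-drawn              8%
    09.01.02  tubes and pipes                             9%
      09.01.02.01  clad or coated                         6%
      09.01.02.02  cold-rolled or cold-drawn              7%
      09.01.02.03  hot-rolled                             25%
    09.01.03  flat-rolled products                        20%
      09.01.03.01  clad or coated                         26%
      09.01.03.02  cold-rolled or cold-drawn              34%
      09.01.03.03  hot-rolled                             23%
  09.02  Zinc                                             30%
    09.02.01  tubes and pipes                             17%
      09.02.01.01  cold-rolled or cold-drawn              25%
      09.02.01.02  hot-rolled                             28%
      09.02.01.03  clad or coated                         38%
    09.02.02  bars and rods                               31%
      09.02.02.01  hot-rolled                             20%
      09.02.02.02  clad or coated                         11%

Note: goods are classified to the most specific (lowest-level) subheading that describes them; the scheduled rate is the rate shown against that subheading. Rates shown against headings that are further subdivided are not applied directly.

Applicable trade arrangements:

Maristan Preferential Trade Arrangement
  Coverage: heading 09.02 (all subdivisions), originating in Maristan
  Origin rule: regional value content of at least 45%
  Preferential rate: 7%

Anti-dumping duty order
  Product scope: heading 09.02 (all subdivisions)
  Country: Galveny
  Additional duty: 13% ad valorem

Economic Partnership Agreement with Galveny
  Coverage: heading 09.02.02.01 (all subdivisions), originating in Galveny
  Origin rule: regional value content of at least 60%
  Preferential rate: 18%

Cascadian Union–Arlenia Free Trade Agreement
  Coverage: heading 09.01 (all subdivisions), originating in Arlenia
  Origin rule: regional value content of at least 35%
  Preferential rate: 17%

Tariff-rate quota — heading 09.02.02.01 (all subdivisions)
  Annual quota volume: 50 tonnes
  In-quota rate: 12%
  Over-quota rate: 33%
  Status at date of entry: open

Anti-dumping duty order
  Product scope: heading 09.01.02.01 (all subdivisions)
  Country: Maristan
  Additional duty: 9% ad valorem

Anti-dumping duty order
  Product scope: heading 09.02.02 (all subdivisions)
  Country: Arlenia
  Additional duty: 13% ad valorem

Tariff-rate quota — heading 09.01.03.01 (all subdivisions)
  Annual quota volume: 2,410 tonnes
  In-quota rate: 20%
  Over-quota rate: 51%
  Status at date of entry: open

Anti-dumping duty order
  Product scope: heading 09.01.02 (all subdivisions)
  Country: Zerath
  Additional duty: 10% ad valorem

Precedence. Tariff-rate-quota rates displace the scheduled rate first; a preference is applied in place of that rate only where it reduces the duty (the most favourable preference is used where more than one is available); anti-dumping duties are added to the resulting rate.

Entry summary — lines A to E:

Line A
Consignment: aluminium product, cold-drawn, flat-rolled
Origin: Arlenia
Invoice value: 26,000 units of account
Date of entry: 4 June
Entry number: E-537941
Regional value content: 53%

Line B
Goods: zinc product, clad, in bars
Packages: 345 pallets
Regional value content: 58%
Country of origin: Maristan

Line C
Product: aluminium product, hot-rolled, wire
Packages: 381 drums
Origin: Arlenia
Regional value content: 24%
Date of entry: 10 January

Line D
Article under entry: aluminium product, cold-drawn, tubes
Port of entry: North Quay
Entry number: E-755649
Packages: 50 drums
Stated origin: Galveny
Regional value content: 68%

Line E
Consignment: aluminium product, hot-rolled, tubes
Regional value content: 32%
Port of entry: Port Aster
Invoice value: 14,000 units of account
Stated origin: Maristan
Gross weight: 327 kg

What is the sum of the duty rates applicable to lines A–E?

Line A: aluminium → 09.01; flat-rolled → 09.01.03; cold-drawn → 09.01.03.02. Scheduled 34%. Arlenia agreement on 09.01: RVC ≥ 35% → 17% available; preferential 17%. → 17%.
Line B: zinc → 09.02; in bars → 09.02.02; clad → 09.02.02.02. Scheduled 11%. Maristan agreement on 09.02: RVC ≥ 45% → 7% available; preferential 7%. → 7%.
Line C: aluminium → 09.01; wire → 09.01.01; hot-rolled → 09.01.01.02. Scheduled 4%. Arlenia agreement on 09.01: RVC < 35%. → 4%.
Line D: aluminium → 09.01; tubes → 09.01.02; cold-drawn → 09.01.02.02. Scheduled 7%. Galveny agreement on 09.02.02.01: 09.01.02.02 not covered. → 7%.
Line E: aluminium → 09.01; tubes → 09.01.02; hot-rolled → 09.01.02.03. Scheduled 25%. Maristan agreement on 09.02: 09.01.02.03 not covered. → 25%.
Sum: 17% + 7% + 4% + 7% + 25% = 60%.

60%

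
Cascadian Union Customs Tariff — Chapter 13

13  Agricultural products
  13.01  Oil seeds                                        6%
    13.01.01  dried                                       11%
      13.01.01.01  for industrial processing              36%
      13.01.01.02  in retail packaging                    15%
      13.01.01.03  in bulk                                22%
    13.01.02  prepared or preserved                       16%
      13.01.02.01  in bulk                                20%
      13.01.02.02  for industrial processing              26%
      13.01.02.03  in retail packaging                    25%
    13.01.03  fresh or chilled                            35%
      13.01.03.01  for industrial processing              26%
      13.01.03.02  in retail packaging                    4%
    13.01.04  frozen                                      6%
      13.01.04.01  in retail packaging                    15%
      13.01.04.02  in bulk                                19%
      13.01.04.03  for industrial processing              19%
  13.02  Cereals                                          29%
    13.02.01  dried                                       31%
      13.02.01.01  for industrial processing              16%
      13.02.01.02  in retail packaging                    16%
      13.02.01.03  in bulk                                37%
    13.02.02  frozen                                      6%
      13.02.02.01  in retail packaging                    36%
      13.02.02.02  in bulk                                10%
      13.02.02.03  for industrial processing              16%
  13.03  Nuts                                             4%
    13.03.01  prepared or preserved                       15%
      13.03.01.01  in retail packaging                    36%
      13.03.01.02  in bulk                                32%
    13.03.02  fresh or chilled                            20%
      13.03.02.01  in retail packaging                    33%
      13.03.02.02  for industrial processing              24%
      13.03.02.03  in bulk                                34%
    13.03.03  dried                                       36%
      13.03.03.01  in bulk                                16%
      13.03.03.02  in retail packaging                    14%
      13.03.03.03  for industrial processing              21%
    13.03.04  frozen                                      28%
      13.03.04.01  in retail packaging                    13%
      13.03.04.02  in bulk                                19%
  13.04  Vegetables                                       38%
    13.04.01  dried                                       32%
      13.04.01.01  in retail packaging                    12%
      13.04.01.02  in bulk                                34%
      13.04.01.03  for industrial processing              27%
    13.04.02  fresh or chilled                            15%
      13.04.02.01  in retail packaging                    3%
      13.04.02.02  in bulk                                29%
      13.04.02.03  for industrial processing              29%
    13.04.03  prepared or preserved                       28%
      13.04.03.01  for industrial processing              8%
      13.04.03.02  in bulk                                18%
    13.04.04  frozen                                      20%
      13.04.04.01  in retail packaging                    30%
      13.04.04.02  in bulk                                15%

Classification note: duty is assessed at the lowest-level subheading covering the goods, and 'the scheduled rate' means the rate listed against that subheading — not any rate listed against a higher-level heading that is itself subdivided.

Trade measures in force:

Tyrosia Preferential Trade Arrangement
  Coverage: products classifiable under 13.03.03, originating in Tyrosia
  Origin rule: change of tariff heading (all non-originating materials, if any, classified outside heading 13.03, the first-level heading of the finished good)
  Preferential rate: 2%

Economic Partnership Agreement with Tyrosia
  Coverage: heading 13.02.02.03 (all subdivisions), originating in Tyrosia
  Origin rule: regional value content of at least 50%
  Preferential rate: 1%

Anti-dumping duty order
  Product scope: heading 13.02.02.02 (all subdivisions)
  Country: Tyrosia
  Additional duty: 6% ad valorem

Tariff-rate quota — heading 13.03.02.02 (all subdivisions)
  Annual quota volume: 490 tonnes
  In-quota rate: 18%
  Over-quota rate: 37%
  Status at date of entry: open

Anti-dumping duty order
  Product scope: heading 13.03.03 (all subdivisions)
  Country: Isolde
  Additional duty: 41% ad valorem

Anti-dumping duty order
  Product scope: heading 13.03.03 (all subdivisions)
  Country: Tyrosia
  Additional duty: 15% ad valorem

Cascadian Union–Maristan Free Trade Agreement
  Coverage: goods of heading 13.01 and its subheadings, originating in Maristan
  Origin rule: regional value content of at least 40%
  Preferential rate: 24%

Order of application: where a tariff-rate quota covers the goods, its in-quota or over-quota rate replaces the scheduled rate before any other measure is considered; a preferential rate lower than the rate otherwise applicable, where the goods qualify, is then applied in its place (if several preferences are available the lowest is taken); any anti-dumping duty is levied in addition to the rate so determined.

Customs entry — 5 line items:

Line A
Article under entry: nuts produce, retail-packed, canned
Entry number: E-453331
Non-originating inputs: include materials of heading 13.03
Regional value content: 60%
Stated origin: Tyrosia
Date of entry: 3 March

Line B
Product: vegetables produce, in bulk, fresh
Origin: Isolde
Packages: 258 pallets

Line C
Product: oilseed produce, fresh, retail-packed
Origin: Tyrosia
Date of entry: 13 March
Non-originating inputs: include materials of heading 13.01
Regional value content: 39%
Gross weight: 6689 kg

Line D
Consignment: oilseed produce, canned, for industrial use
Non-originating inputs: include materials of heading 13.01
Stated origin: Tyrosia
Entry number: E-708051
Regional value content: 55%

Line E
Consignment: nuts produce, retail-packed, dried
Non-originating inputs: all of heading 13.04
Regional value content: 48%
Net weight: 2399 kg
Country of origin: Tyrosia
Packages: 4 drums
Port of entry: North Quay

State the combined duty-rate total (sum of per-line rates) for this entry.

112%

Line A: nuts → 13.03; canned → 13.03.01; retail-packed → 13.03.01.01. Scheduled 36%. Tyrosia agreement on 13.03.03: 13.03.01.01 not covered; Tyrosia agreement on 13.02.02.03: 13.03.01.01 not covered. → 36%.
Line B: vegetables → 13.04; fresh → 13.04.02; in bulk → 13.04.02.02. Scheduled 29%. No special measure applies. → 29%.
Line C: oilseed → 13.01; fresh → 13.01.03; retail-packed → 13.01.03.02. Scheduled 4%. Tyrosia agreement on 13.03.03: 13.01.03.02 not covered; Tyrosia agreement on 13.02.02.03: 13.01.03.02 not covered. → 4%.
Line D: oilseed → 13.01; canned → 13.01.02; for industrial use → 13.01.02.02. Scheduled 26%. Tyrosia agreement on 13.03.03: 13.01.02.02 not covered; Tyrosia agreement on 13.02.02.03: 13.01.02.02 not covered. → 26%.
Line E: nuts → 13.03; dried → 13.03.03; retail-packed → 13.03.03.02. Scheduled 14%. Tyrosia agreement on 13.03.03: CTH met → 2% available; Tyrosia agreement on 13.02.02.03: 13.03.03.02 not covered; preferential 2%; anti-dumping (Tyrosia, 13.03.03): +15%; total 2% + 15% = 17%. → 17%.
Sum: 36% + 29% + 4% + 26% + 17% = 112%.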